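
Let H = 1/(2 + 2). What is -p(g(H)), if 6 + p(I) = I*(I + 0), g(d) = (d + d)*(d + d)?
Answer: 95/16 ≈ 5.9375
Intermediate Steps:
H = 1/4 ≈ 0.25000
g(d) = 4*d**2 (g(d) = (2*d)*(2*d) = 4*d**2)
p(I) = -6 + I**2 (p(I) = -6 + I*(I + 0) = -6 + I*I = -6 + I**2)
-p(g(H)) = -(-6 + (4*(1/4)**2)**2) = -(-6 + (4*(1/16))**2) = -(-6 + (1/4)**2) = -(-6 + 1/16) = -1*(-95/16) = 95/16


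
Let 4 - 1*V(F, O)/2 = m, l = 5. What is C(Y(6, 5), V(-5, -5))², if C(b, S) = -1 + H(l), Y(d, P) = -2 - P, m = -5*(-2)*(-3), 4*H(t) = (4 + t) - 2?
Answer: 9/16 ≈ 0.56250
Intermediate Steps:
H(t) = ½ + t/4 (H(t) = ((4 + t) - 2)/4 = (2 + t)/4 = ½ + t/4)
m = -30 (m = 10*(-3) = -30)
V(F, O) = 68 (V(F, O) = 8 - 2*(-30) = 8 + 60 = 68)
C(b, S) = ¾ (C(b, S) = -1 + (½ + (¼)*5) = -1 + (½ + 5/4) = -1 + 7/4 = ¾)
C(Y(6, 5), V(-5, -5))² = (¾)² = 9/16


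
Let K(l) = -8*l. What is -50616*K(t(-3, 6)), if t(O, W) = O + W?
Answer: 1214784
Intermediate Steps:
-50616*K(t(-3, 6)) = -(-404928)*(-3 + 6) = -(-404928)*3 = -50616*(-24) = 1214784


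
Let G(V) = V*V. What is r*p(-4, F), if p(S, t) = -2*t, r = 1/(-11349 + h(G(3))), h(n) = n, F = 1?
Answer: 1/5670 ≈ 0.00017637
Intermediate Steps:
G(V) = V²
r = -1/11340 (r = 1/(-11349 + 3²) = 1/(-11349 + 9) = 1/(-11340) = -1/11340 ≈ -8.8183e-5)
r*p(-4, F) = -(-1)/5670 = -1/11340*(-2) = 1/5670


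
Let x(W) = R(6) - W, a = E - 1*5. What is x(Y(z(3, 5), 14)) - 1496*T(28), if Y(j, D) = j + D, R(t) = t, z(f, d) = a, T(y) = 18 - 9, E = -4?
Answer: -13463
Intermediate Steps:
T(y) = 9
a = -9 (a = -4 - 1*5 = -4 - 5 = -9)
z(f, d) = -9
Y(j, D) = D + j
x(W) = 6 - W
x(Y(z(3, 5), 14)) - 1496*T(28) = (6 - (14 - 9)) - 1496*9 = (6 - 1*5) - 13464 = (6 - 5) - 13464 = 1 - 13464 = -13463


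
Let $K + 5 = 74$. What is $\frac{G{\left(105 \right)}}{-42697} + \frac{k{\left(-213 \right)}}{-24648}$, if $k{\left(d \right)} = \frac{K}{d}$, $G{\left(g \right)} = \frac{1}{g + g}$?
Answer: $\frac{34079417}{2615203205160} \approx 1.3031 \cdot 10^{-5}$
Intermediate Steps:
$K = 69$ ($K = -5 + 74 = 69$)
$G{\left(g \right)} = \frac{1}{2 g}$
$k{\left(d \right)} = \frac{69}{d}$
$\frac{G{\left(105 \right)}}{-42697} + \frac{k{\left(-213 \right)}}{-24648} = \frac{\frac{1}{2} \cdot \frac{1}{105}}{-42697} + \frac{69 \frac{1}{-213}}{-24648} = \frac{1}{2} \cdot \frac{1}{105} \left(- \frac{1}{42697}\right) + 69 \left(- \frac{1}{213}\right) \left(- \frac{1}{24648}\right) = \frac{1}{210} \left(- \frac{1}{42697}\right) - - \frac{23}{1750008} = - \frac{1}{8966370} + \frac{23}{1750008} = \frac{34079417}{2615203205160}$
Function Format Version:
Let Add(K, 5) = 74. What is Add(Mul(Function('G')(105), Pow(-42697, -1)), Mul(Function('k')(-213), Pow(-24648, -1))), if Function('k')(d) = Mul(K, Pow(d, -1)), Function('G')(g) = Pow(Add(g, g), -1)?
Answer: Rational(34079417, 2615203205160) ≈ 1.3031e-5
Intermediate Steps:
K = 69 (K = Add(-5, 74) = 69)
Function('G')(g) = Mul(Rational(1, 2), Pow(g, -1)) (Function('G')(g) = Pow(Mul(2, g), -1) = Mul(Rational(1, 2), Pow(g, -1)))
Function('k')(d) = Mul(69, Pow(d, -1))
Add(Mul(Function('G')(105), Pow(-42697, -1)), Mul(Function('k')(-213), Pow(-24648, -1))) = Add(Mul(Mul(Rational(1, 2), Pow(105, -1)), Pow(-42697, -1)), Mul(Mul(69, Pow(-213, -1)), Pow(-24648, -1))) = Add(Mul(Mul(Rational(1, 2), Rational(1, 105)), Rational(-1, 42697)), Mul(Mul(69, Rational(-1, 213)), Rational(-1, 24648))) = Add(Mul(Rational(1, 210), Rational(-1, 42697)), Mul(Rational(-23, 71), Rational(-1, 24648))) = Add(Rational(-1, 8966370), Rational(23, 1750008)) = Rational(34079417, 2615203205160)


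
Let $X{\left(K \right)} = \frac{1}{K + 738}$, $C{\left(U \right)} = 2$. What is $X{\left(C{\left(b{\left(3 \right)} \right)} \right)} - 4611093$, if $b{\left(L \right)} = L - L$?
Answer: $- \frac{3412208819}{740} \approx -4.6111 \cdot 10^{6}$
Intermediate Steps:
$b{\left(L \right)} = 0$
$X{\left(K \right)} = \frac{1}{738 + K}$
$X{\left(C{\left(b{\left(3 \right)} \right)} \right)} - 4611093 = \frac{1}{738 + 2} - 4611093 = \frac{1}{740} - 4611093 = - \frac{3412208819}{740}$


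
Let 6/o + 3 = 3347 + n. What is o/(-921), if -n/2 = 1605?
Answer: -1/20569 ≈ -4.8617e-5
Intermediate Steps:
n = -3210 (n = -2*1605 = -3210)
o = 3/67 (o = 6/(-3 + (3347 - 3210)) = 6/(-3 + 137) = 6/134 = 6*(1/134) = 3/67 ≈ 0.044776)
o/(-921) = (3/67)/(-921) = (3/67)*(-1/921) = -1/20569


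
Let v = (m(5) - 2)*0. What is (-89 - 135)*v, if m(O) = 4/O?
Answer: 0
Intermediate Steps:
v = 0 (v = (4/5 - 2)*0 = -6/5*0 = 0)
(-89 - 135)*v = (-89 - 135)*0 = -224*0 = 0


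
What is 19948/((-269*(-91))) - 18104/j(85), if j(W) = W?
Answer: -441472236/2080715 ≈ -212.17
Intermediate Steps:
19948/((-269*(-91))) - 18104/j(85) = 19948/((-269*(-91))) - 18104/85 = 19948/24479 - 18104*1/85 = 19948*(1/24479) - 18104/85 = 19948/24479 - 18104/85 = -441472236/2080715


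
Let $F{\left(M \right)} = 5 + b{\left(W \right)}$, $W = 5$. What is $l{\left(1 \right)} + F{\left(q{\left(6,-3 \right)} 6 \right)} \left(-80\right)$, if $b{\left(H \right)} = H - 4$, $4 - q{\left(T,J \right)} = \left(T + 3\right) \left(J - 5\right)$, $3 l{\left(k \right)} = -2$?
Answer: $- \frac{1442}{3} \approx -480.67$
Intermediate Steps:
$l{\left(k \right)} = - \frac{2}{3}$ ($l{\left(k \right)} = \frac{1}{3} \left(-2\right) = - \frac{2}{3}$)
$q{\left(T,J \right)} = 4 - \left(-5 + J\right) \left(3 + T\right)$ ($q{\left(T,J \right)} = 4 - \left(T + 3\right) \left(J - 5\right) = 4 - \left(3 + T\right) \left(-5 + J\right) = 4 - \left(-5 + J\right) \left(3 + T\right)$)
$b{\left(H \right)} = -4 + H$
$F{\left(M \right)} = 6$ ($F{\left(M \right)} = 5 + \left(-4 + 5\right) = 5 + 1 = 6$)
$l{\left(1 \right)} + F{\left(q{\left(6,-3 \right)} 6 \right)} \left(-80\right) = - \frac{2}{3} + 6 \left(-80\right) = - \frac{2}{3} - 480 = - \frac{1442}{3}$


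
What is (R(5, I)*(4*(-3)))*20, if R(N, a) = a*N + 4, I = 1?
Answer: -2160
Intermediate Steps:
R(N, a) = 4 + N*a (R(N, a) = N*a + 4 = 4 + N*a)
(R(5, I)*(4*(-3)))*20 = ((4 + 5*1)*(4*(-3)))*20 = ((4 + 5)*(-12))*20 = (9*(-12))*20 = -108*20 = -2160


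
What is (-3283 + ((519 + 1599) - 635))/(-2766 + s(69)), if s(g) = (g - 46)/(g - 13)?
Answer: 100800/154873 ≈ 0.65086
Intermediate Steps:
s(g) = (-46 + g)/(-13 + g)
(-3283 + ((519 + 1599) - 635))/(-2766 + s(69)) = (-3283 + ((519 + 1599) - 635))/(-2766 + (-46 + 69)/(-13 + 69)) = (-3283 + (2118 - 635))/(-2766 + 23/56) = (-3283 + 1483)/(-2766 + (1/56)*23) = -1800/(-2766 + 23/56) = -1800/(-154873/56) = -1800*(-56/154873) = 100800/154873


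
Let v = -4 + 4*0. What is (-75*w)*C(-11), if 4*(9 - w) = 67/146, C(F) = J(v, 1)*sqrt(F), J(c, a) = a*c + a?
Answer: 1167525*I*sqrt(11)/584 ≈ 6630.6*I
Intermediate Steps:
v = -4 (v = -4 + 0 = -4)
J(c, a) = a + a*c
C(F) = -3*sqrt(F) (C(F) = (1*(1 - 4))*sqrt(F) = (1*(-3))*sqrt(F) = -3*sqrt(F))
w = 5189/584 (w = 9 - 67/(4*146) = 9 - 1/4*67/146 = 9 - 67/584 = 5189/584 ≈ 8.8853)
(-75*w)*C(-11) = (-75*5189/584)*(-3*I*sqrt(11)) = -(-1167525)*I*sqrt(11)/584 = 1167525*I*sqrt(11)/584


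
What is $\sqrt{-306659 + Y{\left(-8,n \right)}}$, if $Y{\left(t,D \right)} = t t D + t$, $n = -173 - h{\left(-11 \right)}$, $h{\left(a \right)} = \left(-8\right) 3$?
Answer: $i \sqrt{316203} \approx 562.32 i$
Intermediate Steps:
$h{\left(a \right)} = -24$
$n = -149$ ($n = -173 - -24 = -173 + 24 = -149$)
$Y{\left(t,D \right)} = t + D t^{2}$ ($Y{\left(t,D \right)} = t^{2} D + t = D t^{2} + t = t + D t^{2}$)
$\sqrt{-306659 + Y{\left(-8,n \right)}} = \sqrt{-306659 - 8 \left(1 - -1192\right)} = \sqrt{-306659 - 8 \left(1 + 1192\right)} = \sqrt{-306659 - 9544} = \sqrt{-316203} = i \sqrt{316203}$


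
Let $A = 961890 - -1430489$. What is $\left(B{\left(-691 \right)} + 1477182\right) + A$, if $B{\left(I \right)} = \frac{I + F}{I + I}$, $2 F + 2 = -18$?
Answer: $\frac{5347734003}{1382} \approx 3.8696 \cdot 10^{6}$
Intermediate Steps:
$F = -10$ ($F = -1 + \frac{1}{2} \left(-18\right) = -1 - 9 = -10$)
$B{\left(I \right)} = \frac{-10 + I}{2 I}$ ($B{\left(I \right)} = \frac{I - 10}{I + I} = \frac{-10 + I}{2 I}$)
$A = 2392379$ ($A = 961890 + 1430489 = 2392379$)
$\left(B{\left(-691 \right)} + 1477182\right) + A = \left(\frac{-10 - 691}{2 \left(-691\right)} + 1477182\right) + 2392379 = \left(\frac{1}{2} \left(- \frac{1}{691}\right) \left(-701\right) + 1477182\right) + 2392379 = \left(\frac{701}{1382} + 1477182\right) + 2392379 = \frac{2041466225}{1382} + 2392379 = \frac{5347734003}{1382}$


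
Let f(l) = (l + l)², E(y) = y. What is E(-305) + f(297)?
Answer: 352531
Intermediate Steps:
f(l) = 4*l² (f(l) = (2*l)² = 4*l²)
E(-305) + f(297) = -305 + 4*297² = -305 + 4*88209 = -305 + 352836 = 352531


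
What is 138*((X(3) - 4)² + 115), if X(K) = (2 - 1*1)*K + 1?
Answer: 15870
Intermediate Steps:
X(K) = 1 + K (X(K) = (2 - 1)*K + 1 = 1*K + 1 = K + 1 = 1 + K)
138*((X(3) - 4)² + 115) = 138*(((1 + 3) - 4)² + 115) = 138*((4 - 4)² + 115) = 138*(0² + 115) = 138*(0 + 115) = 138*115 = 15870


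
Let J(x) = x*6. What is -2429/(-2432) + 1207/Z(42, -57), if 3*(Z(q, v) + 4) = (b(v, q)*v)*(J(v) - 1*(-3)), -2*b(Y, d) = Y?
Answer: 897627189/892857728 ≈ 1.0053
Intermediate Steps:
b(Y, d) = -Y/2
J(x) = 6*x
Z(q, v) = -4 - v²*(3 + 6*v)/6 (Z(q, v) = -4 + (((-v/2)*v)*(6*v - 1*(-3)))/3 = -4 + ((-v²/2)*(6*v + 3))/3 = -4 + ((-v²/2)*(3 + 6*v))/3 = -4 + (-v²*(3 + 6*v)/2)/3 = -4 - v²*(3 + 6*v)/6)
-2429/(-2432) + 1207/Z(42, -57) = -2429/(-2432) + 1207/(-4 - 1*(-57)³ - ½*(-57)²) = -2429*(-1/2432) + 1207/(-4 - 1*(-185193) - ½*3249) = 2429/2432 + 1207/(-4 + 185193 - 3249/2) = 2429/2432 + 1207/(367129/2) = 2429/2432 + 1207*(2/367129) = 2429/2432 + 2414/367129 = 897627189/892857728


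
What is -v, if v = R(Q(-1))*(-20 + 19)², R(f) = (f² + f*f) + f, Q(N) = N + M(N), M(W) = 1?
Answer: 0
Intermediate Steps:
Q(N) = 1 + N (Q(N) = N + 1 = 1 + N)
R(f) = f + 2*f² (R(f) = (f² + f²) + f = 2*f² + f = f + 2*f²)
v = 0 (v = ((1 - 1)*(1 + 2*(1 - 1)))*(-20 + 19)² = (0*(1 + 2*0))*(-1)² = (0*(1 + 0))*1 = (0*1)*1 = 0*1 = 0)
-v = -1*0 = 0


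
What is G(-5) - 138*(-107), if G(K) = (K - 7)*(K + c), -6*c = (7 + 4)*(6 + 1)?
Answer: 14980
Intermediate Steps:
c = -77/6 (c = -(7 + 4)*(6 + 1)/6 = -11*7/6 = -⅙*77 = -77/6 ≈ -12.833)
G(K) = (-7 + K)*(-77/6 + K) (G(K) = (K - 7)*(K - 77/6) = (-7 + K)*(-77/6 + K))
G(-5) - 138*(-107) = (539/6 + (-5)² - 119/6*(-5)) - 138*(-107) = (539/6 + 25 + 595/6) + 14766 = 214 + 14766 = 14980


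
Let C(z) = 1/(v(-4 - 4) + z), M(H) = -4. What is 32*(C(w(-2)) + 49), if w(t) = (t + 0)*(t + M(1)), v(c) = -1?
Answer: 17280/11 ≈ 1570.9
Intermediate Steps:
w(t) = t*(-4 + t) (w(t) = (t + 0)*(t - 4) = t*(-4 + t))
C(z) = 1/(-1 + z)
32*(C(w(-2)) + 49) = 32*(1/(-1 - 2*(-4 - 2)) + 49) = 32*(1/(-1 - 2*(-6)) + 49) = 32*(1/(-1 + 12) + 49) = 32*(1/11 + 49) = 32*(540/11) = 17280/11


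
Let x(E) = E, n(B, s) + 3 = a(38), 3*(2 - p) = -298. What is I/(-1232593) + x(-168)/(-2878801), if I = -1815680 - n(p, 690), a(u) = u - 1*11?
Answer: 5227257566528/3548389960993 ≈ 1.4731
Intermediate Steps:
a(u) = -11 + u (a(u) = u - 11 = -11 + u)
p = 304/3 (p = 2 - 1/3*(-298) = 2 + 298/3 = 304/3 ≈ 101.33)
n(B, s) = 24 (n(B, s) = -3 + (-11 + 38) = -3 + 27 = 24)
I = -1815704 (I = -1815680 - 1*24 = -1815680 - 24 = -1815704)
I/(-1232593) + x(-168)/(-2878801) = -1815704/(-1232593) - 168/(-2878801) = -1815704*(-1/1232593) - 168*(-1/2878801) = 1815704/1232593 + 168/2878801 = 5227257566528/3548389960993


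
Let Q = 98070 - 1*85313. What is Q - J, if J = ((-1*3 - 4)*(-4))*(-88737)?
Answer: 2497393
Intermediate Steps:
J = -2484636 (J = ((-3 - 4)*(-4))*(-88737) = -7*(-4)*(-88737) = 28*(-88737) = -2484636)
Q = 12757 (Q = 98070 - 85313 = 12757)
Q - J = 12757 - 1*(-2484636) = 12757 + 2484636 = 2497393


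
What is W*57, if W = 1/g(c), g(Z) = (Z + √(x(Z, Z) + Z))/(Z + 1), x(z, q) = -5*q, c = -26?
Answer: 1425/22 + 1425*√26/286 ≈ 90.179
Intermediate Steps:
g(Z) = (Z + 2*√(-Z))/(1 + Z) (g(Z) = (Z + √(-5*Z + Z))/(Z + 1) = (Z + √(-4*Z))/(1 + Z) = (Z + 2*√(-Z))/(1 + Z))
W = 1/(26/25 - 2*√26/25) (W = 1/((-26 + 2*√(-1*(-26)))/(1 - 26)) = 1/((-26 + 2*√26)/(-25)) = 1/(-(-26 + 2*√26)/25) = 1/(26/25 - 2*√26/25) ≈ 1.5821)
W*57 = (25/22 + 25*√26/286)*57 = 1425/22 + 1425*√26/286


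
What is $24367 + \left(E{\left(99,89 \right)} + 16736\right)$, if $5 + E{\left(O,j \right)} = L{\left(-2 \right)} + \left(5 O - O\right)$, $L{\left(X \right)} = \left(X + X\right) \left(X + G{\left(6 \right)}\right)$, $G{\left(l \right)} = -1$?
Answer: $41506$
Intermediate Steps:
$L{\left(X \right)} = 2 X \left(-1 + X\right)$ ($L{\left(X \right)} = \left(X + X\right) \left(X - 1\right) = 2 X \left(-1 + X\right)$)
$E{\left(O,j \right)} = 7 + 4 O$ ($E{\left(O,j \right)} = -5 + \left(2 \left(-2\right) \left(-1 - 2\right) + \left(5 O - O\right)\right) = -5 + \left(2 \left(-2\right) \left(-3\right) + 4 O\right) = -5 + \left(12 + 4 O\right) = 7 + 4 O$)
$24367 + \left(E{\left(99,89 \right)} + 16736\right) = 24367 + \left(\left(7 + 4 \cdot 99\right) + 16736\right) = 24367 + \left(\left(7 + 396\right) + 16736\right) = 24367 + \left(403 + 16736\right) = 24367 + 17139 = 41506$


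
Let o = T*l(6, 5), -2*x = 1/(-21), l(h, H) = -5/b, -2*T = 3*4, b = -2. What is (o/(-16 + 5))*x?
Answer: 5/154 ≈ 0.032468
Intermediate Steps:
T = -6 (T = -3*4/2 = -½*12 = -6)
l(h, H) = 5/2 (l(h, H) = -5/(-2) = -5*(-½) = 5/2)
x = 1/42 (x = -½/(-21) = -½*(-1/21) = 1/42 ≈ 0.023810)
o = -15 (o = -6*5/2 = -15)
(o/(-16 + 5))*x = (-15/(-16 + 5))*(1/42) = (-15/(-11))*(1/42) = -1/11*(-15)*(1/42) = (15/11)*(1/42) = 5/154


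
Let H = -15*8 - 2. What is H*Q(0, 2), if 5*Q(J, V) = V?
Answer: -244/5 ≈ -48.800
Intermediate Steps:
Q(J, V) = V/5
H = -122 (H = -120 - 2 = -122)
H*Q(0, 2) = -122*2/5 = -122*⅖ = -244/5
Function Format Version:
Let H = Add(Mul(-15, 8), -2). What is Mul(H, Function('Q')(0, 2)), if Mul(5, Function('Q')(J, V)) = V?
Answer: Rational(-244, 5) ≈ -48.800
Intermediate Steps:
Function('Q')(J, V) = Mul(Rational(1, 5), V)
H = -122 (H = Add(-120, -2) = -122)
Mul(H, Function('Q')(0, 2)) = Mul(-122, Mul(Rational(1, 5), 2)) = Mul(-122, Rational(2, 5)) = Rational(-244, 5)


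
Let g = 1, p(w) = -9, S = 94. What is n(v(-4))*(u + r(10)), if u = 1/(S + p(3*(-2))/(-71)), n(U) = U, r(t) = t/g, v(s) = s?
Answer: -267604/6683 ≈ -40.042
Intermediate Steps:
r(t) = t (r(t) = t/1 = t*1 = t)
u = 71/6683 (u = 1/(94 - 9/(-71)) = 1/(94 - 9*(-1/71)) = 1/(94 + 9/71) = 1/(6683/71) = 71/6683 ≈ 0.010624)
n(v(-4))*(u + r(10)) = -4*(71/6683 + 10) = -4*66901/6683 = -267604/6683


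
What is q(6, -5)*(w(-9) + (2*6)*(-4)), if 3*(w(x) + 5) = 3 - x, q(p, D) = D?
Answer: 245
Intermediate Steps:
w(x) = -4 - x/3 (w(x) = -5 + (3 - x)/3 = -5 + (1 - x/3) = -4 - x/3)
q(6, -5)*(w(-9) + (2*6)*(-4)) = -5*((-4 - 1/3*(-9)) + (2*6)*(-4)) = -5*((-4 + 3) + 12*(-4)) = -5*(-1 - 48) = -5*(-49) = 245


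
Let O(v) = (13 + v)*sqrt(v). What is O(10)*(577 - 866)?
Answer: -6647*sqrt(10) ≈ -21020.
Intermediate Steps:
O(v) = sqrt(v)*(13 + v)
O(10)*(577 - 866) = (sqrt(10)*(13 + 10))*(577 - 866) = (sqrt(10)*23)*(-289) = (23*sqrt(10))*(-289) = -6647*sqrt(10)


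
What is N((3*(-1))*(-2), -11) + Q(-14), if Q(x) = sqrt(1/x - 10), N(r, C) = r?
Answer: 6 + I*sqrt(1974)/14 ≈ 6.0 + 3.1735*I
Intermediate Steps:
Q(x) = sqrt(-10 + 1/x)
N((3*(-1))*(-2), -11) + Q(-14) = (3*(-1))*(-2) + sqrt(-10 + 1/(-14)) = -3*(-2) + sqrt(-10 - 1/14) = 6 + sqrt(-141/14) = 6 + I*sqrt(1974)/14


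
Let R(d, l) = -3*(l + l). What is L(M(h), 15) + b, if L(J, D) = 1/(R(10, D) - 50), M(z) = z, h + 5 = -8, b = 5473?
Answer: 766219/140 ≈ 5473.0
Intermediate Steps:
h = -13 (h = -5 - 8 = -13)
R(d, l) = -6*l
L(J, D) = 1/(-50 - 6*D) (L(J, D) = 1/(-6*D - 50) = 1/(-50 - 6*D))
L(M(h), 15) + b = -1/(50 + 6*15) + 5473 = -1/(50 + 90) + 5473 = -1/140 + 5473 = 766219/140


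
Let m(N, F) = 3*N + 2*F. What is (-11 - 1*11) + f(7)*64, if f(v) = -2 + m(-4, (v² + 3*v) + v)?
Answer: 8938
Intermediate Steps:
m(N, F) = 2*F + 3*N
f(v) = -14 + 2*v² + 8*v (f(v) = -2 + (2*((v² + 3*v) + v) + 3*(-4)) = -2 + (2*(v² + 4*v) - 12) = -2 + ((2*v² + 8*v) - 12) = -2 + (-12 + 2*v² + 8*v) = -14 + 2*v² + 8*v)
(-11 - 1*11) + f(7)*64 = (-11 - 1*11) + (-14 + 2*7*(4 + 7))*64 = (-11 - 11) + (-14 + 2*7*11)*64 = -22 + (-14 + 154)*64 = -22 + 140*64 = -22 + 8960 = 8938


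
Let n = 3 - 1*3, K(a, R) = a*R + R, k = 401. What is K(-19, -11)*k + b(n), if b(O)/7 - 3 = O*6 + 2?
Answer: 79433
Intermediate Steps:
K(a, R) = R + R*a (K(a, R) = R*a + R = R + R*a)
n = 0 (n = 3 - 3 = 0)
b(O) = 35 + 42*O (b(O) = 21 + 7*(O*6 + 2) = 21 + 7*(6*O + 2) = 21 + 7*(2 + 6*O) = 21 + (14 + 42*O) = 35 + 42*O)
K(-19, -11)*k + b(n) = -11*(1 - 19)*401 + (35 + 42*0) = -11*(-18)*401 + (35 + 0) = 198*401 + 35 = 79398 + 35 = 79433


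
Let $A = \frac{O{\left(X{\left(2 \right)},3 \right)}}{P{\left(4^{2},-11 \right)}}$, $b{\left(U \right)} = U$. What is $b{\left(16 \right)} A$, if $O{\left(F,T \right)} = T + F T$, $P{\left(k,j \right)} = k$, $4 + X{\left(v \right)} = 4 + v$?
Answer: $9$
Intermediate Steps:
$X{\left(v \right)} = v$ ($X{\left(v \right)} = -4 + \left(4 + v\right) = v$)
$A = \frac{9}{16}$ ($A = \frac{3 \left(1 + 2\right)}{4^{2}} = \frac{3 \cdot 3}{16} = 9 \cdot \frac{1}{16} = \frac{9}{16} \approx 0.5625$)
$b{\left(16 \right)} A = 16 \cdot \frac{9}{16} = 9$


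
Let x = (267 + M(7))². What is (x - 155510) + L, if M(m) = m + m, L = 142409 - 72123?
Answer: -6263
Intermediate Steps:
L = 70286
M(m) = 2*m
x = 78961 (x = (267 + 2*7)² = (267 + 14)² = 281² = 78961)
(x - 155510) + L = (78961 - 155510) + 70286 = -76549 + 70286 = -6263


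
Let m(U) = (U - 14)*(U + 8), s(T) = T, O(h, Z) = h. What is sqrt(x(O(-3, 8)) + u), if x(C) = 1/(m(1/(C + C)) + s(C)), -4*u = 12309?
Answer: I*sqrt(207217793013)/8206 ≈ 55.473*I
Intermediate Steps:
u = -12309/4 (u = -1/4*12309 = -12309/4 ≈ -3077.3)
m(U) = (-14 + U)*(8 + U)
x(C) = 1/(-112 + C - 3/C + 1/(4*C**2)) (x(C) = 1/((-112 + (1/(C + C))**2 - 6/(C + C)) + C) = 1/((-112 + (1/(2*C))**2 - 6*1/(2*C)) + C) = 1/((-112 + (1/(2*C))**2 - 3/C) + C) = 1/((-112 + 1/(4*C**2) - 3/C) + C) = 1/((-112 - 3/C + 1/(4*C**2)) + C) = 1/(-112 + C - 3/C + 1/(4*C**2)))
sqrt(x(O(-3, 8)) + u) = sqrt(4*(-3)**2/(1 - 12*(-3) + 4*(-3)**2*(-112 - 3)) - 12309/4) = sqrt(4*9/(1 + 36 + 4*9*(-115)) - 12309/4) = sqrt(4*9/(1 + 36 - 4140) - 12309/4) = sqrt(4*9/(-4103) - 12309/4) = sqrt(4*9*(-1/4103) - 12309/4) = sqrt(-36/4103 - 12309/4) = sqrt(-50503971/16412) = I*sqrt(207217793013)/8206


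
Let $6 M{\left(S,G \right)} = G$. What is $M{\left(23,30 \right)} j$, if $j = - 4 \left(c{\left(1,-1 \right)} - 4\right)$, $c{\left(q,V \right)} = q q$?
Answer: $60$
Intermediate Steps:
$c{\left(q,V \right)} = q^{2}$
$M{\left(S,G \right)} = \frac{G}{6}$
$j = 12$ ($j = - 4 \left(1^{2} - 4\right) = - 4 \left(1 - 4\right) = \left(-4\right) \left(-3\right) = 12$)
$M{\left(23,30 \right)} j = \frac{1}{6} \cdot 30 \cdot 12 = 5 \cdot 12 = 60$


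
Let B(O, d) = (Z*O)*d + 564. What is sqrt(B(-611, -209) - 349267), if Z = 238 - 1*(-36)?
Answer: sqrt(34640823) ≈ 5885.6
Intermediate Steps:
Z = 274 (Z = 238 + 36 = 274)
B(O, d) = 564 + 274*O*d (B(O, d) = (274*O)*d + 564 = 274*O*d + 564 = 564 + 274*O*d)
sqrt(B(-611, -209) - 349267) = sqrt((564 + 274*(-611)*(-209)) - 349267) = sqrt((564 + 34989526) - 349267) = sqrt(34990090 - 349267) = sqrt(34640823)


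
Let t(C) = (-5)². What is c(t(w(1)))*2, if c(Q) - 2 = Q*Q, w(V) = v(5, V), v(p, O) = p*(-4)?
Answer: 1254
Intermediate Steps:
v(p, O) = -4*p
w(V) = -20 (w(V) = -4*5 = -20)
t(C) = 25
c(Q) = 2 + Q² (c(Q) = 2 + Q*Q = 2 + Q²)
c(t(w(1)))*2 = (2 + 25²)*2 = (2 + 625)*2 = 627*2 = 1254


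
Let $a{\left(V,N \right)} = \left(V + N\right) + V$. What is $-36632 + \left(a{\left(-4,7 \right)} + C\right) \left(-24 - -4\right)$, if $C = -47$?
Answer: $-35672$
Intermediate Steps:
$a{\left(V,N \right)} = N + 2 V$ ($a{\left(V,N \right)} = \left(N + V\right) + V = N + 2 V$)
$-36632 + \left(a{\left(-4,7 \right)} + C\right) \left(-24 - -4\right) = -36632 + \left(\left(7 + 2 \left(-4\right)\right) - 47\right) \left(-24 - -4\right) = -36632 + \left(\left(7 - 8\right) - 47\right) \left(-24 + 4\right) = -36632 + \left(-1 - 47\right) \left(-20\right) = -36632 - -960 = -36632 + 960 = -35672$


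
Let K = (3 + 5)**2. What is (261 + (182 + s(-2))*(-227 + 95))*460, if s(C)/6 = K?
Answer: -34247460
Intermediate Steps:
K = 64 (K = 8**2 = 64)
s(C) = 384 (s(C) = 6*64 = 384)
(261 + (182 + s(-2))*(-227 + 95))*460 = (261 + (182 + 384)*(-227 + 95))*460 = (261 + 566*(-132))*460 = (261 - 74712)*460 = -74451*460 = -34247460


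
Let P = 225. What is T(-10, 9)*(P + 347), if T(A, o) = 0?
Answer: 0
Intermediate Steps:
T(-10, 9)*(P + 347) = 0*(225 + 347) = 0*572 = 0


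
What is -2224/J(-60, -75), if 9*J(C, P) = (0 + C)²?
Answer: -139/25 ≈ -5.5600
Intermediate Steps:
J(C, P) = C²/9 (J(C, P) = (0 + C)²/9 = C²/9)
-2224/J(-60, -75) = -2224/((⅑)*(-60)²) = -2224/((⅑)*3600) = -2224/400 = -2224*1/400 = -139/25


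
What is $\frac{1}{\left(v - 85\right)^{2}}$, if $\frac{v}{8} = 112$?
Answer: $\frac{1}{657721} \approx 1.5204 \cdot 10^{-6}$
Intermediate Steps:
$v = 896$ ($v = 8 \cdot 112 = 896$)
$\frac{1}{\left(v - 85\right)^{2}} = \frac{1}{\left(896 - 85\right)^{2}} = \frac{1}{811^{2}} = \frac{1}{657721}$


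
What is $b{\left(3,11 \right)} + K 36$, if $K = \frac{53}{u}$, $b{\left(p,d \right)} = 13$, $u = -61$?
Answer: $- \frac{1115}{61} \approx -18.279$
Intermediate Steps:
$K = - \frac{53}{61}$ ($K = \frac{53}{-61} = 53 \left(- \frac{1}{61}\right) = - \frac{53}{61} \approx -0.86885$)
$b{\left(3,11 \right)} + K 36 = 13 - \frac{1908}{61} = - \frac{1115}{61}$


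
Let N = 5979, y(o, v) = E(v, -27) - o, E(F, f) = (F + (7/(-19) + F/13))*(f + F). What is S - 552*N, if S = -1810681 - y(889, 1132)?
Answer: -122680585/19 ≈ -6.4569e+6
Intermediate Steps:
E(F, f) = (-7/19 + 14*F/13)*(F + f) (E(F, f) = (F + (7*(-1/19) + F*(1/13)))*(F + f) = (F + (-7/19 + F/13))*(F + f) = (-7/19 + 14*F/13)*(F + f))
y(o, v) = 189/19 - o - 7273*v/247 + 14*v**2/13 (y(o, v) = (-7*v/19 - 7/19*(-27) + 14*v**2/13 + (14/13)*v*(-27)) - o = (-7*v/19 + 189/19 + 14*v**2/13 - 378*v/13) - o = (189/19 - 7273*v/247 + 14*v**2/13) - o = 189/19 - o - 7273*v/247 + 14*v**2/13)
S = -59972833/19 (S = -1810681 - (189/19 - 1*889 - 7273/247*1132 + (14/13)*1132**2) = -1810681 - (189/19 - 889 - 8233036/247 + (14/13)*1281424) = -1810681 - (189/19 - 889 - 8233036/247 + 17939936/13) = -1810681 - 1*25569894/19 = -1810681 - 25569894/19 = -59972833/19 ≈ -3.1565e+6)
S - 552*N = -59972833/19 - 552*5979 = -59972833/19 - 1*3300408 = -59972833/19 - 3300408 = -122680585/19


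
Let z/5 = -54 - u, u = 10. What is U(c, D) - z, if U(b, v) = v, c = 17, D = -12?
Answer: 308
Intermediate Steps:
z = -320 (z = 5*(-54 - 1*10) = 5*(-54 - 10) = 5*(-64) = -320)
U(c, D) - z = -12 - 1*(-320) = -12 + 320 = 308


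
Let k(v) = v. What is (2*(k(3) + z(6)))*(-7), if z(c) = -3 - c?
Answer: 84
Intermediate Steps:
(2*(k(3) + z(6)))*(-7) = (2*(3 + (-3 - 1*6)))*(-7) = (2*(3 + (-3 - 6)))*(-7) = (2*(3 - 9))*(-7) = (2*(-6))*(-7) = -12*(-7) = 84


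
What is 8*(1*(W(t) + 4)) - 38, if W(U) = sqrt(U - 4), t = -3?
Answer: -6 + 8*I*sqrt(7) ≈ -6.0 + 21.166*I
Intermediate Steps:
W(U) = sqrt(-4 + U)
8*(1*(W(t) + 4)) - 38 = 8*(1*(sqrt(-4 - 3) + 4)) - 38 = 8*(1*(sqrt(-7) + 4)) - 38 = 8*(1*(I*sqrt(7) + 4)) - 38 = 8*(1*(4 + I*sqrt(7))) - 38 = 8*(4 + I*sqrt(7)) - 38 = (32 + 8*I*sqrt(7)) - 38 = -6 + 8*I*sqrt(7)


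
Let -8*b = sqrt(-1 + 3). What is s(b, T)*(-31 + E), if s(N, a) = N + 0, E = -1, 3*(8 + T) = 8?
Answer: 4*sqrt(2) ≈ 5.6569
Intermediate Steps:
b = -sqrt(2)/8 (b = -sqrt(-1 + 3)/8 = -sqrt(2)/8 ≈ -0.17678)
T = -16/3 (T = -8 + (1/3)*8 = -8 + 8/3 = -16/3 ≈ -5.3333)
s(N, a) = N
s(b, T)*(-31 + E) = (-sqrt(2)/8)*(-31 - 1) = -sqrt(2)/8*(-32) = 4*sqrt(2)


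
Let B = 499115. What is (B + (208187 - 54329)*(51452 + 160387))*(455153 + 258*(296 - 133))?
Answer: 16205777996732239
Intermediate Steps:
(B + (208187 - 54329)*(51452 + 160387))*(455153 + 258*(296 - 133)) = (499115 + (208187 - 54329)*(51452 + 160387))*(455153 + 258*(296 - 133)) = (499115 + 153858*211839)*(455153 + 258*163) = (499115 + 32593124862)*(455153 + 42054) = 32593623977*497207 = 16205777996732239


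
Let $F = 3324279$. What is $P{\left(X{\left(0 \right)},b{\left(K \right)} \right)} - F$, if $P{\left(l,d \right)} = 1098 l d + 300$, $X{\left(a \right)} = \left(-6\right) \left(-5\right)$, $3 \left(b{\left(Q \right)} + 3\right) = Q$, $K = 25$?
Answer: $-3148299$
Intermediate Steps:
$b{\left(Q \right)} = -3 + \frac{Q}{3}$
$X{\left(a \right)} = 30$
$P{\left(l,d \right)} = 300 + 1098 d l$ ($P{\left(l,d \right)} = 1098 d l + 300 = 300 + 1098 d l$)
$P{\left(X{\left(0 \right)},b{\left(K \right)} \right)} - F = \left(300 + 1098 \left(-3 + \frac{1}{3} \cdot 25\right) 30\right) - 3324279 = \left(300 + 1098 \left(-3 + \frac{25}{3}\right) 30\right) - 3324279 = \left(300 + 1098 \cdot \frac{16}{3} \cdot 30\right) - 3324279 = \left(300 + 175680\right) - 3324279 = 175980 - 3324279 = -3148299$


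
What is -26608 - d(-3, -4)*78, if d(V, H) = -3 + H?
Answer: -26062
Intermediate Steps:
-26608 - d(-3, -4)*78 = -26608 - (-3 - 4)*78 = -26608 - (-7)*78 = -26608 - 1*(-546) = -26608 + 546 = -26062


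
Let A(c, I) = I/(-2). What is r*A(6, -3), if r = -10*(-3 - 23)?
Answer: 390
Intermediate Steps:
A(c, I) = -I/2 (A(c, I) = I*(-1/2) = -I/2)
r = 260 (r = -10*(-26) = 260)
r*A(6, -3) = 260*(-1/2*(-3)) = 260*(3/2) = 390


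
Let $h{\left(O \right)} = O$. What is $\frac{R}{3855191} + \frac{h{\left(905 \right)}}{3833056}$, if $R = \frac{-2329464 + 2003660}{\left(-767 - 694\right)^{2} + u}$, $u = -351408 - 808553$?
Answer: $\frac{106216881143493}{450038498973011680} \approx 0.00023602$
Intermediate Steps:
$u = -1159961$ ($u = -351408 - 808553 = -1159961$)
$R = - \frac{81451}{243640}$ ($R = \frac{-2329464 + 2003660}{\left(-767 - 694\right)^{2} - 1159961} = - \frac{325804}{\left(-1461\right)^{2} - 1159961} = - \frac{325804}{2134521 - 1159961} = - \frac{325804}{974560} = \left(-325804\right) \frac{1}{974560} = - \frac{81451}{243640} \approx -0.33431$)
$\frac{R}{3855191} + \frac{h{\left(905 \right)}}{3833056} = - \frac{81451}{243640 \cdot 3855191} + \frac{905}{3833056} = \left(- \frac{81451}{243640}\right) \frac{1}{3855191} + 905 \cdot \frac{1}{3833056} = - \frac{81451}{939278735240} + \frac{905}{3833056} = \frac{106216881143493}{450038498973011680}$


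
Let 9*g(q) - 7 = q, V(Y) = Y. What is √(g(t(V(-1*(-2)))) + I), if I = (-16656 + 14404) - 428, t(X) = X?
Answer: I*√2679 ≈ 51.759*I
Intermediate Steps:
g(q) = 7/9 + q/9
I = -2680 (I = -2252 - 428 = -2680)
√(g(t(V(-1*(-2)))) + I) = √((7/9 + (-1*(-2))/9) - 2680) = √((7/9 + (⅑)*2) - 2680) = √((7/9 + 2/9) - 2680) = √(1 - 2680) = √(-2679) = I*√2679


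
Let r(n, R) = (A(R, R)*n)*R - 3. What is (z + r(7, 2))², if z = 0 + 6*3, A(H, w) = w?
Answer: 1849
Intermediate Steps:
z = 18 (z = 0 + 18 = 18)
r(n, R) = -3 + n*R² (r(n, R) = (R*n)*R - 3 = n*R² - 3 = -3 + n*R²)
(z + r(7, 2))² = (18 + (-3 + 7*2²))² = (18 + (-3 + 7*4))² = (18 + (-3 + 28))² = (18 + 25)² = 43² = 1849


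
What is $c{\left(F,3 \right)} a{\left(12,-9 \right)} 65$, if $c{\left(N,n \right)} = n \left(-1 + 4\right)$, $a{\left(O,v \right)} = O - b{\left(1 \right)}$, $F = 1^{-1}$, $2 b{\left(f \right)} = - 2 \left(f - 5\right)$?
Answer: $4680$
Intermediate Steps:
$b{\left(f \right)} = 5 - f$ ($b{\left(f \right)} = \frac{\left(-2\right) \left(f - 5\right)}{2} = \frac{\left(-2\right) \left(-5 + f\right)}{2} = \frac{10 - 2 f}{2} = 5 - f$)
$F = 1$
$a{\left(O,v \right)} = -4 + O$ ($a{\left(O,v \right)} = O - \left(5 - 1\right) = O - 4 = -4 + O$)
$c{\left(N,n \right)} = 3 n$ ($c{\left(N,n \right)} = n 3 = 3 n$)
$c{\left(F,3 \right)} a{\left(12,-9 \right)} 65 = 3 \cdot 3 \left(-4 + 12\right) 65 = 9 \cdot 8 \cdot 65 = 72 \cdot 65 = 4680$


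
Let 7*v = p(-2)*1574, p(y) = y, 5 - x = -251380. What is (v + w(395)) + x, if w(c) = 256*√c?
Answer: 1756547/7 + 256*√395 ≈ 2.5602e+5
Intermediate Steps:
x = 251385 (x = 5 - 1*(-251380) = 5 + 251380 = 251385)
v = -3148/7 (v = (-2*1574)/7 = (⅐)*(-3148) = -3148/7 ≈ -449.71)
(v + w(395)) + x = (-3148/7 + 256*√395) + 251385 = 1756547/7 + 256*√395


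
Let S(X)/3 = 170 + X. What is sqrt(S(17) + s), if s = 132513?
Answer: 3*sqrt(14786) ≈ 364.79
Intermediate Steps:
S(X) = 510 + 3*X (S(X) = 3*(170 + X) = 510 + 3*X)
sqrt(S(17) + s) = sqrt((510 + 3*17) + 132513) = sqrt((510 + 51) + 132513) = sqrt(561 + 132513) = sqrt(133074) = 3*sqrt(14786)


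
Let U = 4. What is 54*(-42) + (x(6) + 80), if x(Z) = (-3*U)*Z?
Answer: -2260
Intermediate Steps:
x(Z) = -12*Z (x(Z) = (-3*4)*Z = -12*Z)
54*(-42) + (x(6) + 80) = 54*(-42) + (-12*6 + 80) = -2268 + (-72 + 80) = -2268 + 8 = -2260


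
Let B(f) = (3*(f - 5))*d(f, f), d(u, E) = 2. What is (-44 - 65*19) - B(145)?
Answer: -2119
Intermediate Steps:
B(f) = -30 + 6*f (B(f) = (3*(f - 5))*2 = (3*(-5 + f))*2 = (-15 + 3*f)*2 = -30 + 6*f)
(-44 - 65*19) - B(145) = (-44 - 65*19) - (-30 + 6*145) = (-44 - 1235) - (-30 + 870) = -1279 - 1*840 = -1279 - 840 = -2119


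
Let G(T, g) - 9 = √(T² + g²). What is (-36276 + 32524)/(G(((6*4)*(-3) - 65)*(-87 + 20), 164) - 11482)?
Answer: 5380837/5918599 + 469*√84280937/5918599 ≈ 1.6366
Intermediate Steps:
G(T, g) = 9 + √(T² + g²)
(-36276 + 32524)/(G(((6*4)*(-3) - 65)*(-87 + 20), 164) - 11482) = (-36276 + 32524)/((9 + √((((6*4)*(-3) - 65)*(-87 + 20))² + 164²)) - 11482) = -3752/((9 + √(((24*(-3) - 65)*(-67))² + 26896)) - 11482) = -3752/((9 + √(((-72 - 65)*(-67))² + 26896)) - 11482) = -3752/((9 + √((-137*(-67))² + 26896)) - 11482) = -3752/((9 + √(9179² + 26896)) - 11482) = -3752/((9 + √(84254041 + 26896)) - 11482) = -3752/((9 + √84280937) - 11482) = -3752/(-11473 + √84280937)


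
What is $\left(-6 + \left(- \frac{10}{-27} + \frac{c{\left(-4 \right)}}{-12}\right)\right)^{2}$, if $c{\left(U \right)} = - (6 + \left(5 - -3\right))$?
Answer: $\frac{58081}{2916} \approx 19.918$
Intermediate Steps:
$c{\left(U \right)} = -14$ ($c{\left(U \right)} = - (6 + \left(5 + 3\right)) = - (6 + 8) = \left(-1\right) 14 = -14$)
$\left(-6 + \left(- \frac{10}{-27} + \frac{c{\left(-4 \right)}}{-12}\right)\right)^{2} = \left(-6 - \left(- \frac{10}{27} - \frac{7}{6}\right)\right)^{2} = \left(-6 - - \frac{83}{54}\right)^{2} = \left(-6 + \left(\frac{10}{27} + \frac{7}{6}\right)\right)^{2} = \left(-6 + \frac{83}{54}\right)^{2} = \left(- \frac{241}{54}\right)^{2} = \frac{58081}{2916}$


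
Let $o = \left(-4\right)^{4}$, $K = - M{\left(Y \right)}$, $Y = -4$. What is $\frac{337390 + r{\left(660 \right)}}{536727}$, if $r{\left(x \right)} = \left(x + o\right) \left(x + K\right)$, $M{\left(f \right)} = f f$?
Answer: $\frac{309098}{178909} \approx 1.7277$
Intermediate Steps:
$M{\left(f \right)} = f^{2}$
$K = -16$ ($K = - \left(-4\right)^{2} = \left(-1\right) 16 = -16$)
$o = 256$
$r{\left(x \right)} = \left(-16 + x\right) \left(256 + x\right)$ ($r{\left(x \right)} = \left(x + 256\right) \left(x - 16\right) = \left(256 + x\right) \left(-16 + x\right) = \left(-16 + x\right) \left(256 + x\right)$)
$\frac{337390 + r{\left(660 \right)}}{536727} = \frac{337390 + \left(-4096 + 660^{2} + 240 \cdot 660\right)}{536727} = \left(337390 + \left(-4096 + 435600 + 158400\right)\right) \frac{1}{536727} = \left(337390 + 589904\right) \frac{1}{536727} = 927294 \cdot \frac{1}{536727} = \frac{309098}{178909}$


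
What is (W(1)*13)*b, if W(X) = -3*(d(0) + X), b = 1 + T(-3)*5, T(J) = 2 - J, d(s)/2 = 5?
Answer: -11154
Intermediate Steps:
d(s) = 10 (d(s) = 2*5 = 10)
b = 26 (b = 1 + (2 - 1*(-3))*5 = 1 + (2 + 3)*5 = 1 + 5*5 = 1 + 25 = 26)
W(X) = -30 - 3*X (W(X) = -3*(10 + X) = -30 - 3*X)
(W(1)*13)*b = ((-30 - 3*1)*13)*26 = ((-30 - 3)*13)*26 = -33*13*26 = -429*26 = -11154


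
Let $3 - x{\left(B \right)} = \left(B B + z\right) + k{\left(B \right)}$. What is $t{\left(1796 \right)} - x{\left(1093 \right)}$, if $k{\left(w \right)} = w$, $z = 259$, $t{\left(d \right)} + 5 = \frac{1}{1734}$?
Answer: $\frac{2073851863}{1734} \approx 1.196 \cdot 10^{6}$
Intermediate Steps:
$t{\left(d \right)} = - \frac{8669}{1734}$ ($t{\left(d \right)} = -5 + \frac{1}{1734} = - \frac{8669}{1734}$)
$x{\left(B \right)} = -256 - B - B^{2}$ ($x{\left(B \right)} = 3 - \left(\left(B B + 259\right) + B\right) = 3 - \left(\left(B^{2} + 259\right) + B\right) = 3 - \left(\left(259 + B^{2}\right) + B\right) = 3 - \left(259 + B + B^{2}\right) = -256 - B - B^{2}$)
$t{\left(1796 \right)} - x{\left(1093 \right)} = - \frac{8669}{1734} - \left(-256 - 1093 - 1093^{2}\right) = - \frac{8669}{1734} - \left(-256 - 1093 - 1194649\right) = - \frac{8669}{1734} - -1195998 = - \frac{8669}{1734} + 1195998 = \frac{2073851863}{1734}$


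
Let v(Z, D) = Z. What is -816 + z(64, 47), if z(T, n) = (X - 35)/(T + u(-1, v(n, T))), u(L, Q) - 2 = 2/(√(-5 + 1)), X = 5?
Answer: -3557292/4357 - 30*I/4357 ≈ -816.45 - 0.0068855*I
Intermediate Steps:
u(L, Q) = 2 - I (u(L, Q) = 2 + 2/(√(-5 + 1)) = 2 + 2/(√(-4)) = 2 + 2/((2*I)) = 2 + 2*(-I/2) = 2 - I)
z(T, n) = -30/(2 + T - I) (z(T, n) = (5 - 35)/(T + (2 - I)) = -30/(2 + T - I))
-816 + z(64, 47) = -816 - 30/(2 + 64 - I) = -816 - 30*(66 + I)/4357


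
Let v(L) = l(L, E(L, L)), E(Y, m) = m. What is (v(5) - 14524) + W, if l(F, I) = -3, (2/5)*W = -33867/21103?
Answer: -613295897/42206 ≈ -14531.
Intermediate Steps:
W = -169335/42206 (W = 5*(-33867/21103)/2 = 5*(-33867*1/21103)/2 = (5/2)*(-33867/21103) = -169335/42206 ≈ -4.0121)
v(L) = -3
(v(5) - 14524) + W = (-3 - 14524) - 169335/42206 = -14527 - 169335/42206 = -613295897/42206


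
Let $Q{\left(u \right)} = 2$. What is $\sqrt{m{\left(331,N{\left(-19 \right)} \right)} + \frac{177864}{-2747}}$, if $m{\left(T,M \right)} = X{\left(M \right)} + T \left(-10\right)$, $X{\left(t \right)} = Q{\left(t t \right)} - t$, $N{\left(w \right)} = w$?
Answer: $\frac{i \sqrt{25307416009}}{2747} \approx 57.912 i$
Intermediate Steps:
$X{\left(t \right)} = 2 - t$
$m{\left(T,M \right)} = 2 - M - 10 T$ ($m{\left(T,M \right)} = \left(2 - M\right) + T \left(-10\right) = \left(2 - M\right) - 10 T = 2 - M - 10 T$)
$\sqrt{m{\left(331,N{\left(-19 \right)} \right)} + \frac{177864}{-2747}} = \sqrt{\left(2 - -19 - 3310\right) + \frac{177864}{-2747}} = \sqrt{\left(2 + 19 - 3310\right) + 177864 \left(- \frac{1}{2747}\right)} = \sqrt{-3289 - \frac{177864}{2747}} = \sqrt{- \frac{9212747}{2747}} = \frac{i \sqrt{25307416009}}{2747}$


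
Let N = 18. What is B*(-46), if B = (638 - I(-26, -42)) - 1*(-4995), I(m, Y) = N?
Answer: -258290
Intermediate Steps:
I(m, Y) = 18
B = 5615 (B = (638 - 1*18) - 1*(-4995) = (638 - 18) + 4995 = 620 + 4995 = 5615)
B*(-46) = 5615*(-46) = -258290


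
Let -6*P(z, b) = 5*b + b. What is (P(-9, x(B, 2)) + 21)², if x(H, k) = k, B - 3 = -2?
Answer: 361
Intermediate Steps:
B = 1 (B = 3 - 2 = 1)
P(z, b) = -b (P(z, b) = -(5*b + b)/6 = -b)
(P(-9, x(B, 2)) + 21)² = (-1*2 + 21)² = (-2 + 21)² = 19² = 361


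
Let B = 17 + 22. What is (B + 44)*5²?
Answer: 2075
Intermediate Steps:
B = 39
(B + 44)*5² = (39 + 44)*5² = 83*25 = 2075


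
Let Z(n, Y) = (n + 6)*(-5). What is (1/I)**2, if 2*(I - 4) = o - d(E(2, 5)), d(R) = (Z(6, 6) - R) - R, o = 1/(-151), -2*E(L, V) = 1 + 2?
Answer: 22801/24078649 ≈ 0.00094694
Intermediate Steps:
E(L, V) = -3/2 (E(L, V) = -(1 + 2)/2 = -1/2*3 = -3/2)
o = -1/151 ≈ -0.0066225
Z(n, Y) = -30 - 5*n (Z(n, Y) = (6 + n)*(-5) = -30 - 5*n)
d(R) = -60 - 2*R (d(R) = ((-30 - 5*6) - R) - R = ((-30 - 30) - R) - R = (-60 - R) - R = -60 - 2*R)
I = 4907/151 (I = 4 + (-1/151 - (-60 - 2*(-3/2)))/2 = 4 + (-1/151 - (-60 + 3))/2 = 4 + (-1/151 - 1*(-57))/2 = 4 + (-1/151 + 57)/2 = 4 + (1/2)*(8606/151) = 4 + 4303/151 = 4907/151 ≈ 32.497)
(1/I)**2 = (1/(4907/151))**2 = (151/4907)**2 = 22801/24078649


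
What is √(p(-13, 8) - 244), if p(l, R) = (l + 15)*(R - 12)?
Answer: 6*I*√7 ≈ 15.875*I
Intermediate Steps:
p(l, R) = (-12 + R)*(15 + l) (p(l, R) = (15 + l)*(-12 + R) = (-12 + R)*(15 + l))
√(p(-13, 8) - 244) = √((-180 - 12*(-13) + 15*8 + 8*(-13)) - 244) = √((-180 + 156 + 120 - 104) - 244) = √(-8 - 244) = √(-252) = 6*I*√7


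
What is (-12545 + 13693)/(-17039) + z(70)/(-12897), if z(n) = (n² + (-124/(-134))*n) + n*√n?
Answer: -739982068/1635931429 - 70*√70/12897 ≈ -0.49774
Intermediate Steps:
z(n) = n² + n^(3/2) + 62*n/67 (z(n) = (n² + (-124*(-1/134))*n) + n^(3/2) = (n² + 62*n/67) + n^(3/2) = n² + n^(3/2) + 62*n/67)
(-12545 + 13693)/(-17039) + z(70)/(-12897) = (-12545 + 13693)/(-17039) + (70² + 70^(3/2) + (62/67)*70)/(-12897) = 1148*(-1/17039) + (4900 + 70*√70 + 4340/67)*(-1/12897) = -1148/17039 + (332640/67 + 70*√70)*(-1/12897) = -1148/17039 + (-36960/96011 - 70*√70/12897) = -739982068/1635931429 - 70*√70/12897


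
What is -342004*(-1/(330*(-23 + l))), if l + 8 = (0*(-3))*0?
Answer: -171002/5115 ≈ -33.431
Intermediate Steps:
l = -8 (l = -8 + (0*(-3))*0 = -8 + 0*0 = -8 + 0 = -8)
-342004*(-1/(330*(-23 + l))) = -342004*(-1/(330*(-23 - 8))) = -342004/((-31*(-330))) = -342004/10230 = -342004*1/10230 = -171002/5115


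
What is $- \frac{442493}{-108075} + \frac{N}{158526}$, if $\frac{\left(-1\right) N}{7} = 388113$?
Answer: $- \frac{8276686741}{634544350} \approx -13.044$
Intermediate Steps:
$N = -2716791$ ($N = \left(-7\right) 388113 = -2716791$)
$- \frac{442493}{-108075} + \frac{N}{158526} = - \frac{442493}{-108075} - \frac{2716791}{158526} = \left(-442493\right) \left(- \frac{1}{108075}\right) - \frac{905597}{52842} = \frac{442493}{108075} - \frac{905597}{52842} = - \frac{8276686741}{634544350}$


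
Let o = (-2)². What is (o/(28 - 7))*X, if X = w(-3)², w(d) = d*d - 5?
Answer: 64/21 ≈ 3.0476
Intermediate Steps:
w(d) = -5 + d² (w(d) = d² - 5 = -5 + d²)
o = 4
X = 16 (X = (-5 + (-3)²)² = (-5 + 9)² = 4² = 16)
(o/(28 - 7))*X = (4/(28 - 7))*16 = (4/21)*16 = 64/21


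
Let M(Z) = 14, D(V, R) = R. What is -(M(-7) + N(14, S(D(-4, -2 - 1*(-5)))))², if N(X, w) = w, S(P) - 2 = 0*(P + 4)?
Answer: -256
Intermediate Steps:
S(P) = 2 (S(P) = 2 + 0*(P + 4) = 2 + 0*(4 + P) = 2 + 0 = 2)
-(M(-7) + N(14, S(D(-4, -2 - 1*(-5)))))² = -(14 + 2)² = -1*16² = -1*256 = -256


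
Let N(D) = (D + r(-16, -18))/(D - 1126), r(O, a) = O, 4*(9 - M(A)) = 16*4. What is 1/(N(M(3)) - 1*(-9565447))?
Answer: 1133/10837651474 ≈ 1.0454e-7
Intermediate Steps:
M(A) = -7 (M(A) = 9 - 4*4 = 9 - ¼*64 = 9 - 16 = -7)
N(D) = (-16 + D)/(-1126 + D) (N(D) = (D - 16)/(D - 1126) = (-16 + D)/(-1126 + D))
1/(N(M(3)) - 1*(-9565447)) = 1/((-16 - 7)/(-1126 - 7) - 1*(-9565447)) = 1/(-23/(-1133) + 9565447) = 1/(-1/1133*(-23) + 9565447) = 1/(23/1133 + 9565447) = 1/(10837651474/1133) = 1133/10837651474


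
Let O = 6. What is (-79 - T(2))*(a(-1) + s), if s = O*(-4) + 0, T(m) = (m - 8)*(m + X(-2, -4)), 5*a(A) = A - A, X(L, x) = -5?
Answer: 2328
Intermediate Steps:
a(A) = 0 (a(A) = (A - A)/5 = (⅕)*0 = 0)
T(m) = (-8 + m)*(-5 + m) (T(m) = (m - 8)*(m - 5) = (-8 + m)*(-5 + m))
s = -24 (s = 6*(-4) + 0 = -24 + 0 = -24)
(-79 - T(2))*(a(-1) + s) = (-79 - (40 + 2² - 13*2))*(0 - 24) = (-79 - (40 + 4 - 26))*(-24) = (-79 - 1*18)*(-24) = (-79 - 18)*(-24) = -97*(-24) = 2328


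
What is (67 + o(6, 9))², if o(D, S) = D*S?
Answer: 14641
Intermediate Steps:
(67 + o(6, 9))² = (67 + 6*9)² = (67 + 54)² = 121² = 14641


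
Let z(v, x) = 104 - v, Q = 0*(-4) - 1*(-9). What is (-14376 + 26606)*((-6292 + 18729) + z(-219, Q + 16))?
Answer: 156054800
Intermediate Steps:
Q = 9 (Q = 0 + 9 = 9)
(-14376 + 26606)*((-6292 + 18729) + z(-219, Q + 16)) = (-14376 + 26606)*((-6292 + 18729) + (104 - 1*(-219))) = 12230*(12437 + (104 + 219)) = 12230*(12437 + 323) = 12230*12760 = 156054800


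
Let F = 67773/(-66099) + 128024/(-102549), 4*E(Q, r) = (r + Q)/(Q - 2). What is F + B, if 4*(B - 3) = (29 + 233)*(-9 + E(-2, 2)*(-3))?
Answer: -2660623937743/4518924234 ≈ -588.77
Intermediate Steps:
E(Q, r) = (Q + r)/(4*(-2 + Q)) (E(Q, r) = ((r + Q)/(Q - 2))/4 = ((Q + r)/(-2 + Q))/4 = (Q + r)/(4*(-2 + Q)))
B = -1173/2 (B = 3 + ((29 + 233)*(-9 + ((-2 + 2)/(4*(-2 - 2)))*(-3)))/4 = 3 + (262*(-9 + ((1/4)*0/(-4))*(-3)))/4 = 3 + (262*(-9 + ((1/4)*(-1/4)*0)*(-3)))/4 = 3 + (262*(-9 + 0*(-3)))/4 = 3 + (262*(-9 + 0))/4 = 3 + (262*(-9))/4 = 3 + (1/4)*(-2358) = 3 - 1179/2 = -1173/2 ≈ -586.50)
F = -5137437251/2259462117 (F = 67773*(-1/66099) + 128024*(-1/102549) = -22591/22033 - 128024/102549 = -5137437251/2259462117 ≈ -2.2737)
F + B = -5137437251/2259462117 - 1173/2 = -2660623937743/4518924234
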